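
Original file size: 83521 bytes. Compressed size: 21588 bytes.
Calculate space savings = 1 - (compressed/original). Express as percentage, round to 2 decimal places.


ratio = compressed/original = 21588/83521 = 0.258474
savings = 1 - ratio = 1 - 0.258474 = 0.741526
as a percentage: 0.741526 * 100 = 74.15%

Space savings = 1 - 21588/83521 = 74.15%


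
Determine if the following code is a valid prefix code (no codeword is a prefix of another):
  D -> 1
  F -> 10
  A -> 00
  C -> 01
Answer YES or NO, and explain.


Checking each pair (does one codeword prefix another?):
  D='1' vs F='10': prefix -- VIOLATION

NO -- this is NOT a valid prefix code. D (1) is a prefix of F (10).


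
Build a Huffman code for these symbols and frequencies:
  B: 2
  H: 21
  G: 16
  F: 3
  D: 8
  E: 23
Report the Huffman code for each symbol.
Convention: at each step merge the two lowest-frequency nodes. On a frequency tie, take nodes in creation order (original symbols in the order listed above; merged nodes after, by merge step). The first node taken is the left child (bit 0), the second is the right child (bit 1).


Huffman tree construction:
Step 1: Merge B(2) + F(3) = 5
Step 2: Merge (B+F)(5) + D(8) = 13
Step 3: Merge ((B+F)+D)(13) + G(16) = 29
Step 4: Merge H(21) + E(23) = 44
Step 5: Merge (((B+F)+D)+G)(29) + (H+E)(44) = 73
Read each symbol's code off the tree from the root (left child = 0, right child = 1).

Codes:
  B: 0000 (length 4)
  H: 10 (length 2)
  G: 01 (length 2)
  F: 0001 (length 4)
  D: 001 (length 3)
  E: 11 (length 2)
Average code length: 164/73 = 2.2466 bits/symbol


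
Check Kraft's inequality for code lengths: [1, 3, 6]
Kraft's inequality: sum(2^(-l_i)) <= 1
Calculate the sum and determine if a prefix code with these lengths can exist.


Sum = 2^(-1) + 2^(-3) + 2^(-6)
    = 0.5 + 0.125 + 0.015625
    = 41/64 = 0.640625
Since 0.640625 <= 1, Kraft's inequality IS satisfied.
A prefix code with these lengths CAN exist.

Kraft sum = 0.640625. Satisfied.


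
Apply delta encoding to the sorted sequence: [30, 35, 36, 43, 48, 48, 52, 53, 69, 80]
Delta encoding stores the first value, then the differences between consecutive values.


First value: 30
Deltas:
  35 - 30 = 5
  36 - 35 = 1
  43 - 36 = 7
  48 - 43 = 5
  48 - 48 = 0
  52 - 48 = 4
  53 - 52 = 1
  69 - 53 = 16
  80 - 69 = 11


Delta encoded: [30, 5, 1, 7, 5, 0, 4, 1, 16, 11]


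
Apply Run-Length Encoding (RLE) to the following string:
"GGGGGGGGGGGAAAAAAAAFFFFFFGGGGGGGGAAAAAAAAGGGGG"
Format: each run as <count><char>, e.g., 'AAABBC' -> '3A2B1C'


Scanning runs left to right:
  i=0: run of 'G' x 11 -> '11G'
  i=11: run of 'A' x 8 -> '8A'
  i=19: run of 'F' x 6 -> '6F'
  i=25: run of 'G' x 8 -> '8G'
  i=33: run of 'A' x 8 -> '8A'
  i=41: run of 'G' x 5 -> '5G'

RLE = 11G8A6F8G8A5G


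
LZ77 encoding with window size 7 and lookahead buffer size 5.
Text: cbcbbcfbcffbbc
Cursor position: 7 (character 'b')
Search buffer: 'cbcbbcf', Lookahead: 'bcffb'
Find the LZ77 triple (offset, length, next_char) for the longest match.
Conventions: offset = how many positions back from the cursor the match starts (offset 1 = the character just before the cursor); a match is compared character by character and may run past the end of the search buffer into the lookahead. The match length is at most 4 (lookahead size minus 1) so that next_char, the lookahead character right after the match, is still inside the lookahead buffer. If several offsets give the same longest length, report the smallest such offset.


Try each offset into the search buffer:
  offset=1 (pos 6, char 'f'): match length 0
  offset=2 (pos 5, char 'c'): match length 0
  offset=3 (pos 4, char 'b'): match length 3
  offset=4 (pos 3, char 'b'): match length 1
  offset=5 (pos 2, char 'c'): match length 0
  offset=6 (pos 1, char 'b'): match length 2
  offset=7 (pos 0, char 'c'): match length 0
Longest match has length 3 at offset 3.
next_char = character at position 7 + 3 = 10 -> 'f'

Best match: offset=3, length=3 (matching 'bcf' starting at position 4)
LZ77 triple: (3, 3, 'f')


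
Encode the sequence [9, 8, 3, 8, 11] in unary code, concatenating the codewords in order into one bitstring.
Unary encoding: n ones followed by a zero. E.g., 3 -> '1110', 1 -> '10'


Encode each number as n ones followed by a terminating 0:
  9 -> 1111111110 (10 bits)
  8 -> 111111110 (9 bits)
  3 -> 1110 (4 bits)
  8 -> 111111110 (9 bits)
  11 -> 111111111110 (12 bits)
Total length = 10 + 9 + 4 + 9 + 12 = 44 bits.

Unary([9, 8, 3, 8, 11]) = 11111111101111111101110111111110111111111110 (44 bits)


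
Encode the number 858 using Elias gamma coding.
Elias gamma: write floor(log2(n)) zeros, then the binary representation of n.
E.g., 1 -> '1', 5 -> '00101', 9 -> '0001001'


num_bits = floor(log2(858)) + 1 = 10
leading_zeros = num_bits - 1 = 9
binary(858) = 1101011010

Elias gamma(858) = '000000000' + '1101011010' = 0000000001101011010 (19 bits)


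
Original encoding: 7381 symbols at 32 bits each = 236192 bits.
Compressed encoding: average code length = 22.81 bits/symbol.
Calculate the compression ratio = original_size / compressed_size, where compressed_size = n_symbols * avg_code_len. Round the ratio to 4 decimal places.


original_size = n_symbols * orig_bits = 7381 * 32 = 236192 bits
compressed_size = n_symbols * avg_code_len = 7381 * 22.81 = 168360.61 bits
ratio = original_size / compressed_size = 236192 / 168360.61 = 1.4029

Compression ratio = 1.4029


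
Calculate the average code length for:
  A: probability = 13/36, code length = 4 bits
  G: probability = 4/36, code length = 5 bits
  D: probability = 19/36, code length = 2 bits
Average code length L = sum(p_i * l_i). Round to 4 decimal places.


Weighted contributions p_i * l_i:
  A: (13/36) * 4 = 52/36
  G: (4/36) * 5 = 20/36
  D: (19/36) * 2 = 38/36
Sum = (52 + 20 + 38)/36 = 110/36

L = 110/36 = 3.0556 bits/symbol


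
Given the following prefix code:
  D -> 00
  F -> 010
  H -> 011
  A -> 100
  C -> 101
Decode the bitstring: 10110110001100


Decoding step by step:
Bits 101 -> C
Bits 101 -> C
Bits 100 -> A
Bits 011 -> H
Bits 00 -> D


Decoded message: CCAHD


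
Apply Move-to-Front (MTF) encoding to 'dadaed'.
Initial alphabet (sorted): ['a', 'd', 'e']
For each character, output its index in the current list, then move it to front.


MTF encoding:
'd': index 1 in ['a', 'd', 'e'] -> ['d', 'a', 'e']
'a': index 1 in ['d', 'a', 'e'] -> ['a', 'd', 'e']
'd': index 1 in ['a', 'd', 'e'] -> ['d', 'a', 'e']
'a': index 1 in ['d', 'a', 'e'] -> ['a', 'd', 'e']
'e': index 2 in ['a', 'd', 'e'] -> ['e', 'a', 'd']
'd': index 2 in ['e', 'a', 'd'] -> ['d', 'e', 'a']


Output: [1, 1, 1, 1, 2, 2]


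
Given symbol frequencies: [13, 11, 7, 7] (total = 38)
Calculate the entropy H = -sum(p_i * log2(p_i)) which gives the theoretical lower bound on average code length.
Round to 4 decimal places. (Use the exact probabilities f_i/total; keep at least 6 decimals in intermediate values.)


Per-symbol terms -p_i * log2(p_i) with p_i = f_i/38:
  p = 13/38 = 0.342105: log2(p) = -1.547488, -p*log2(p) = 0.529404
  p = 11/38 = 0.289474: log2(p) = -1.788496, -p*log2(p) = 0.517722
  p = 7/38 = 0.184211: log2(p) = -2.440573, -p*log2(p) = 0.449579
  p = 7/38 = 0.184211: log2(p) = -2.440573, -p*log2(p) = 0.449579
H = 0.529404 + 0.517722 + 0.449579 + 0.449579 = 1.946284

H = 1.9463 bits/symbol


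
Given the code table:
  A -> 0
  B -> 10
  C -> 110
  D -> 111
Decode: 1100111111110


Decoding:
110 -> C
0 -> A
111 -> D
111 -> D
110 -> C


Result: CADDC


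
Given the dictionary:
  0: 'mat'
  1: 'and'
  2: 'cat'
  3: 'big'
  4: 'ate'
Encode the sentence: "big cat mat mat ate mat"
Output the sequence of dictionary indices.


Look up each word in the dictionary:
  'big' -> 3
  'cat' -> 2
  'mat' -> 0
  'mat' -> 0
  'ate' -> 4
  'mat' -> 0

Encoded: [3, 2, 0, 0, 4, 0]


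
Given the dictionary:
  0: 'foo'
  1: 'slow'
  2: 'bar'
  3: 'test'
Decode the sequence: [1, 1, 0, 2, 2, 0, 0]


Look up each index in the dictionary:
  1 -> 'slow'
  1 -> 'slow'
  0 -> 'foo'
  2 -> 'bar'
  2 -> 'bar'
  0 -> 'foo'
  0 -> 'foo'

Decoded: "slow slow foo bar bar foo foo"


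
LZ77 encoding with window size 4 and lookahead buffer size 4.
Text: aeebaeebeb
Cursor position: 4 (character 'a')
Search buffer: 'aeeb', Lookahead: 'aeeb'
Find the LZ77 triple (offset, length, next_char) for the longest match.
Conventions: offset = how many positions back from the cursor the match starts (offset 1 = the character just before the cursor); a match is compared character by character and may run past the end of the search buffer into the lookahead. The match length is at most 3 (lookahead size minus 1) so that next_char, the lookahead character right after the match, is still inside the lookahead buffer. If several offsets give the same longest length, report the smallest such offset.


Try each offset into the search buffer:
  offset=1 (pos 3, char 'b'): match length 0
  offset=2 (pos 2, char 'e'): match length 0
  offset=3 (pos 1, char 'e'): match length 0
  offset=4 (pos 0, char 'a'): match length 3
Longest match has length 3 at offset 4.
next_char = character at position 4 + 3 = 7 -> 'b'

Best match: offset=4, length=3 (matching 'aee' starting at position 0)
LZ77 triple: (4, 3, 'b')


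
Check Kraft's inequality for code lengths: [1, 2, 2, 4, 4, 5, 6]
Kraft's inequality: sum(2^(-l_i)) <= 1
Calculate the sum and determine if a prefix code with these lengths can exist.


Sum = 2^(-1) + 2^(-2) + 2^(-2) + 2^(-4) + 2^(-4) + 2^(-5) + 2^(-6)
    = 0.5 + 0.25 + 0.25 + 0.0625 + 0.0625 + 0.03125 + 0.015625
    = 75/64 = 1.171875
Since 1.171875 > 1, Kraft's inequality is NOT satisfied.
A prefix code with these lengths CANNOT exist.

Kraft sum = 1.171875. Not satisfied.


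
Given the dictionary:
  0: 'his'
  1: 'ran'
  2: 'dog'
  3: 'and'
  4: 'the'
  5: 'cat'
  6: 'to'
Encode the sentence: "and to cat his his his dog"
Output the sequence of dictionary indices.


Look up each word in the dictionary:
  'and' -> 3
  'to' -> 6
  'cat' -> 5
  'his' -> 0
  'his' -> 0
  'his' -> 0
  'dog' -> 2

Encoded: [3, 6, 5, 0, 0, 0, 2]


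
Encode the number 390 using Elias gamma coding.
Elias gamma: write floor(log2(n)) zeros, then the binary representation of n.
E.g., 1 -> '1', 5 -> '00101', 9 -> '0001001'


num_bits = floor(log2(390)) + 1 = 9
leading_zeros = num_bits - 1 = 8
binary(390) = 110000110

Elias gamma(390) = '00000000' + '110000110' = 00000000110000110 (17 bits)


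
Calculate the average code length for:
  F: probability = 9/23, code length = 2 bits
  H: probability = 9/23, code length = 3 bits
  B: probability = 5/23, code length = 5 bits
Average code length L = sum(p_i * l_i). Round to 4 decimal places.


Weighted contributions p_i * l_i:
  F: (9/23) * 2 = 18/23
  H: (9/23) * 3 = 27/23
  B: (5/23) * 5 = 25/23
Sum = (18 + 27 + 25)/23 = 70/23

L = 70/23 = 3.0435 bits/symbol


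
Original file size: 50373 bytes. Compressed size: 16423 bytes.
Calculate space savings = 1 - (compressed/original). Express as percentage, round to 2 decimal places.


ratio = compressed/original = 16423/50373 = 0.326028
savings = 1 - ratio = 1 - 0.326028 = 0.673972
as a percentage: 0.673972 * 100 = 67.4%

Space savings = 1 - 16423/50373 = 67.4%


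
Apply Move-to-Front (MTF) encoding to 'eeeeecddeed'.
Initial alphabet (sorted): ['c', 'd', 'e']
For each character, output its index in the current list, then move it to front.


MTF encoding:
'e': index 2 in ['c', 'd', 'e'] -> ['e', 'c', 'd']
'e': index 0 in ['e', 'c', 'd'] -> ['e', 'c', 'd']
'e': index 0 in ['e', 'c', 'd'] -> ['e', 'c', 'd']
'e': index 0 in ['e', 'c', 'd'] -> ['e', 'c', 'd']
'e': index 0 in ['e', 'c', 'd'] -> ['e', 'c', 'd']
'c': index 1 in ['e', 'c', 'd'] -> ['c', 'e', 'd']
'd': index 2 in ['c', 'e', 'd'] -> ['d', 'c', 'e']
'd': index 0 in ['d', 'c', 'e'] -> ['d', 'c', 'e']
'e': index 2 in ['d', 'c', 'e'] -> ['e', 'd', 'c']
'e': index 0 in ['e', 'd', 'c'] -> ['e', 'd', 'c']
'd': index 1 in ['e', 'd', 'c'] -> ['d', 'e', 'c']


Output: [2, 0, 0, 0, 0, 1, 2, 0, 2, 0, 1]


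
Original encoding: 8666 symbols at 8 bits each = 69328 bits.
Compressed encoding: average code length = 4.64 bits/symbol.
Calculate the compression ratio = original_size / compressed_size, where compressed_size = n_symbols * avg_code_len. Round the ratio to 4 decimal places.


original_size = n_symbols * orig_bits = 8666 * 8 = 69328 bits
compressed_size = n_symbols * avg_code_len = 8666 * 4.64 = 40210.24 bits
ratio = original_size / compressed_size = 69328 / 40210.24 = 1.7241

Compression ratio = 1.7241


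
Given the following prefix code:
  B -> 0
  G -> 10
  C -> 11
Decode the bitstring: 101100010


Decoding step by step:
Bits 10 -> G
Bits 11 -> C
Bits 0 -> B
Bits 0 -> B
Bits 0 -> B
Bits 10 -> G


Decoded message: GCBBBG


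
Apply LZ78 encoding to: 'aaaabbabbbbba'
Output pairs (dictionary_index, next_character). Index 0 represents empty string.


LZ78 encoding steps:
Dictionary: {0: ''}
Step 1: w='' (idx 0), next='a' -> output (0, 'a'), add 'a' as idx 1
Step 2: w='a' (idx 1), next='a' -> output (1, 'a'), add 'aa' as idx 2
Step 3: w='a' (idx 1), next='b' -> output (1, 'b'), add 'ab' as idx 3
Step 4: w='' (idx 0), next='b' -> output (0, 'b'), add 'b' as idx 4
Step 5: w='ab' (idx 3), next='b' -> output (3, 'b'), add 'abb' as idx 5
Step 6: w='b' (idx 4), next='b' -> output (4, 'b'), add 'bb' as idx 6
Step 7: w='b' (idx 4), next='a' -> output (4, 'a'), add 'ba' as idx 7


Encoded: [(0, 'a'), (1, 'a'), (1, 'b'), (0, 'b'), (3, 'b'), (4, 'b'), (4, 'a')]


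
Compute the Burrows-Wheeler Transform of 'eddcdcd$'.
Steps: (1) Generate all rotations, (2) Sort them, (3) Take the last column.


Rotations (sorted):
  0: $eddcdcd -> last char: d
  1: cd$eddcd -> last char: d
  2: cdcd$edd -> last char: d
  3: d$eddcdc -> last char: c
  4: dcd$eddc -> last char: c
  5: dcdcd$ed -> last char: d
  6: ddcdcd$e -> last char: e
  7: eddcdcd$ -> last char: $


BWT = dddccde$


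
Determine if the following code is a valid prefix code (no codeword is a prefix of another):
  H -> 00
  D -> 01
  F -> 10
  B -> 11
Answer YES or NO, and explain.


Checking each pair (does one codeword prefix another?):
  H='00' vs D='01': no prefix
  H='00' vs F='10': no prefix
  H='00' vs B='11': no prefix
  D='01' vs H='00': no prefix
  D='01' vs F='10': no prefix
  D='01' vs B='11': no prefix
  F='10' vs H='00': no prefix
  F='10' vs D='01': no prefix
  F='10' vs B='11': no prefix
  B='11' vs H='00': no prefix
  B='11' vs D='01': no prefix
  B='11' vs F='10': no prefix
No violation found over all pairs.

YES -- this is a valid prefix code. No codeword is a prefix of any other codeword.


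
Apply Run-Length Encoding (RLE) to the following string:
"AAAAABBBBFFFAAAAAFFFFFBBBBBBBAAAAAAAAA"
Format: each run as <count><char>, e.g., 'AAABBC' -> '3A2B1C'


Scanning runs left to right:
  i=0: run of 'A' x 5 -> '5A'
  i=5: run of 'B' x 4 -> '4B'
  i=9: run of 'F' x 3 -> '3F'
  i=12: run of 'A' x 5 -> '5A'
  i=17: run of 'F' x 5 -> '5F'
  i=22: run of 'B' x 7 -> '7B'
  i=29: run of 'A' x 9 -> '9A'

RLE = 5A4B3F5A5F7B9A


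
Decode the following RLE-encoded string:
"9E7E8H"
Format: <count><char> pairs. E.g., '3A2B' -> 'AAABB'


Expanding each <count><char> pair:
  9E -> 'EEEEEEEEE'
  7E -> 'EEEEEEE'
  8H -> 'HHHHHHHH'

Decoded = EEEEEEEEEEEEEEEEHHHHHHHH


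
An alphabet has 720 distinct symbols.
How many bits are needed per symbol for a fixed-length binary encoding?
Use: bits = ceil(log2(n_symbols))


log2(720) = 9.4919
Bracket: 2^9 = 512 < 720 <= 2^10 = 1024
So ceil(log2(720)) = 10

bits = ceil(log2(720)) = ceil(9.4919) = 10 bits


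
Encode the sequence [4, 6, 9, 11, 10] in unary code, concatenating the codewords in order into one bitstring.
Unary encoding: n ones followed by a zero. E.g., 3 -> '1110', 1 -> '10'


Encode each number as n ones followed by a terminating 0:
  4 -> 11110 (5 bits)
  6 -> 1111110 (7 bits)
  9 -> 1111111110 (10 bits)
  11 -> 111111111110 (12 bits)
  10 -> 11111111110 (11 bits)
Total length = 5 + 7 + 10 + 12 + 11 = 45 bits.

Unary([4, 6, 9, 11, 10]) = 111101111110111111111011111111111011111111110 (45 bits)


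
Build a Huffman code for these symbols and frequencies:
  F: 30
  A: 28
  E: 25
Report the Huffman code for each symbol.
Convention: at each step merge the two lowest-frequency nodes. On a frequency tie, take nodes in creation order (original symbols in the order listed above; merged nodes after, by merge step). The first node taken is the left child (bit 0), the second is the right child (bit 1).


Huffman tree construction:
Step 1: Merge E(25) + A(28) = 53
Step 2: Merge F(30) + (E+A)(53) = 83
Read each symbol's code off the tree from the root (left child = 0, right child = 1).

Codes:
  F: 0 (length 1)
  A: 11 (length 2)
  E: 10 (length 2)
Average code length: 136/83 = 1.6386 bits/symbol


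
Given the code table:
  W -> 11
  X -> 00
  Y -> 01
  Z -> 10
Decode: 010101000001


Decoding:
01 -> Y
01 -> Y
01 -> Y
00 -> X
00 -> X
01 -> Y


Result: YYYXXY


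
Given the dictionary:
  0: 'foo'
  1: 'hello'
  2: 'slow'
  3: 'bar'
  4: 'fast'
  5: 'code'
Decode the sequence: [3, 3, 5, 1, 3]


Look up each index in the dictionary:
  3 -> 'bar'
  3 -> 'bar'
  5 -> 'code'
  1 -> 'hello'
  3 -> 'bar'

Decoded: "bar bar code hello bar"


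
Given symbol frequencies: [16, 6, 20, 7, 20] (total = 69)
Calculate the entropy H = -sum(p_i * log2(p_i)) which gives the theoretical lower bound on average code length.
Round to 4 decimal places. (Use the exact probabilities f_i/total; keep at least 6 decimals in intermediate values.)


Per-symbol terms -p_i * log2(p_i) with p_i = f_i/69:
  p = 16/69 = 0.231884: log2(p) = -2.108524, -p*log2(p) = 0.488933
  p = 6/69 = 0.086957: log2(p) = -3.523562, -p*log2(p) = 0.306397
  p = 20/69 = 0.289855: log2(p) = -1.786596, -p*log2(p) = 0.517854
  p = 7/69 = 0.101449: log2(p) = -3.301170, -p*log2(p) = 0.334901
  p = 20/69 = 0.289855: log2(p) = -1.786596, -p*log2(p) = 0.517854
H = 0.488933 + 0.306397 + 0.517854 + 0.334901 + 0.517854 = 2.165939

H = 2.1659 bits/symbol


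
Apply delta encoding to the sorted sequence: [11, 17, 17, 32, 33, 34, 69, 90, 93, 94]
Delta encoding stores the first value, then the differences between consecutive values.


First value: 11
Deltas:
  17 - 11 = 6
  17 - 17 = 0
  32 - 17 = 15
  33 - 32 = 1
  34 - 33 = 1
  69 - 34 = 35
  90 - 69 = 21
  93 - 90 = 3
  94 - 93 = 1


Delta encoded: [11, 6, 0, 15, 1, 1, 35, 21, 3, 1]


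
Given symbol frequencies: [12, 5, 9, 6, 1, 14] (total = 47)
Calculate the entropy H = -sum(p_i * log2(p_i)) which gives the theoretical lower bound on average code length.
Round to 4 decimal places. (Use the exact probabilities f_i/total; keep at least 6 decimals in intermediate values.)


Per-symbol terms -p_i * log2(p_i) with p_i = f_i/47:
  p = 12/47 = 0.255319: log2(p) = -1.969626, -p*log2(p) = 0.502883
  p = 5/47 = 0.106383: log2(p) = -3.232661, -p*log2(p) = 0.343900
  p = 9/47 = 0.191489: log2(p) = -2.384664, -p*log2(p) = 0.456638
  p = 6/47 = 0.127660: log2(p) = -2.969626, -p*log2(p) = 0.379101
  p = 1/47 = 0.021277: log2(p) = -5.554589, -p*log2(p) = 0.118183
  p = 14/47 = 0.297872: log2(p) = -1.747234, -p*log2(p) = 0.520453
H = 0.502883 + 0.343900 + 0.456638 + 0.379101 + 0.118183 + 0.520453 = 2.321158

H = 2.3212 bits/symbol


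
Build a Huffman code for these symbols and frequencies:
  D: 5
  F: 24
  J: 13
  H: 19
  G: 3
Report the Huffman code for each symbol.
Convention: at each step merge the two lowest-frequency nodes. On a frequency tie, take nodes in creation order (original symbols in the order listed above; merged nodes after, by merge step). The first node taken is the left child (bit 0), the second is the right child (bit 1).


Huffman tree construction:
Step 1: Merge G(3) + D(5) = 8
Step 2: Merge (G+D)(8) + J(13) = 21
Step 3: Merge H(19) + ((G+D)+J)(21) = 40
Step 4: Merge F(24) + (H+((G+D)+J))(40) = 64
Read each symbol's code off the tree from the root (left child = 0, right child = 1).

Codes:
  D: 1101 (length 4)
  F: 0 (length 1)
  J: 111 (length 3)
  H: 10 (length 2)
  G: 1100 (length 4)
Average code length: 133/64 = 2.0781 bits/symbol


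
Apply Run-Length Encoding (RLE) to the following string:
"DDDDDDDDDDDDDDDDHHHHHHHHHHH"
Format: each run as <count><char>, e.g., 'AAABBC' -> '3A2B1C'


Scanning runs left to right:
  i=0: run of 'D' x 16 -> '16D'
  i=16: run of 'H' x 11 -> '11H'

RLE = 16D11H


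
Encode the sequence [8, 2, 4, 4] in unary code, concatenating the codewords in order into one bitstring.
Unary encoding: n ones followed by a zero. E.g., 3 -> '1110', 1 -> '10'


Encode each number as n ones followed by a terminating 0:
  8 -> 111111110 (9 bits)
  2 -> 110 (3 bits)
  4 -> 11110 (5 bits)
  4 -> 11110 (5 bits)
Total length = 9 + 3 + 5 + 5 = 22 bits.

Unary([8, 2, 4, 4]) = 1111111101101111011110 (22 bits)


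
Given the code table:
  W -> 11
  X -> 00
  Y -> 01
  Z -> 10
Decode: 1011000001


Decoding:
10 -> Z
11 -> W
00 -> X
00 -> X
01 -> Y


Result: ZWXXY


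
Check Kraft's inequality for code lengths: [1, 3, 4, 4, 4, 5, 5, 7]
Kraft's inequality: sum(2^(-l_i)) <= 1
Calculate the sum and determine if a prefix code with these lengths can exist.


Sum = 2^(-1) + 2^(-3) + 2^(-4) + 2^(-4) + 2^(-4) + 2^(-5) + 2^(-5) + 2^(-7)
    = 0.5 + 0.125 + 0.0625 + 0.0625 + 0.0625 + 0.03125 + 0.03125 + 0.0078125
    = 113/128 = 0.8828125
Since 0.8828125 <= 1, Kraft's inequality IS satisfied.
A prefix code with these lengths CAN exist.

Kraft sum = 0.8828125. Satisfied.


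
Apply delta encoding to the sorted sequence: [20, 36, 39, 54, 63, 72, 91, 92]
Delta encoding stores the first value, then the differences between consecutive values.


First value: 20
Deltas:
  36 - 20 = 16
  39 - 36 = 3
  54 - 39 = 15
  63 - 54 = 9
  72 - 63 = 9
  91 - 72 = 19
  92 - 91 = 1


Delta encoded: [20, 16, 3, 15, 9, 9, 19, 1]


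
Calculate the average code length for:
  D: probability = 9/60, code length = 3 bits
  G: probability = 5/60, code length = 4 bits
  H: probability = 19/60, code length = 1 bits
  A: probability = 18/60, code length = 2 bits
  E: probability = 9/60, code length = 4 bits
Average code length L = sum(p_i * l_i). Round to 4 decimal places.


Weighted contributions p_i * l_i:
  D: (9/60) * 3 = 27/60
  G: (5/60) * 4 = 20/60
  H: (19/60) * 1 = 19/60
  A: (18/60) * 2 = 36/60
  E: (9/60) * 4 = 36/60
Sum = (27 + 20 + 19 + 36 + 36)/60 = 138/60

L = 138/60 = 2.3000 bits/symbol


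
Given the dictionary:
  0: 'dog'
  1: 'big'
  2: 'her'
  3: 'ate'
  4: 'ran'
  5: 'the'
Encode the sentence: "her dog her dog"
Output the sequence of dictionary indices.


Look up each word in the dictionary:
  'her' -> 2
  'dog' -> 0
  'her' -> 2
  'dog' -> 0

Encoded: [2, 0, 2, 0]


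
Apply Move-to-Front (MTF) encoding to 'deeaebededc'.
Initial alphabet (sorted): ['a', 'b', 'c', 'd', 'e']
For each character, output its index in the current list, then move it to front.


MTF encoding:
'd': index 3 in ['a', 'b', 'c', 'd', 'e'] -> ['d', 'a', 'b', 'c', 'e']
'e': index 4 in ['d', 'a', 'b', 'c', 'e'] -> ['e', 'd', 'a', 'b', 'c']
'e': index 0 in ['e', 'd', 'a', 'b', 'c'] -> ['e', 'd', 'a', 'b', 'c']
'a': index 2 in ['e', 'd', 'a', 'b', 'c'] -> ['a', 'e', 'd', 'b', 'c']
'e': index 1 in ['a', 'e', 'd', 'b', 'c'] -> ['e', 'a', 'd', 'b', 'c']
'b': index 3 in ['e', 'a', 'd', 'b', 'c'] -> ['b', 'e', 'a', 'd', 'c']
'e': index 1 in ['b', 'e', 'a', 'd', 'c'] -> ['e', 'b', 'a', 'd', 'c']
'd': index 3 in ['e', 'b', 'a', 'd', 'c'] -> ['d', 'e', 'b', 'a', 'c']
'e': index 1 in ['d', 'e', 'b', 'a', 'c'] -> ['e', 'd', 'b', 'a', 'c']
'd': index 1 in ['e', 'd', 'b', 'a', 'c'] -> ['d', 'e', 'b', 'a', 'c']
'c': index 4 in ['d', 'e', 'b', 'a', 'c'] -> ['c', 'd', 'e', 'b', 'a']


Output: [3, 4, 0, 2, 1, 3, 1, 3, 1, 1, 4]


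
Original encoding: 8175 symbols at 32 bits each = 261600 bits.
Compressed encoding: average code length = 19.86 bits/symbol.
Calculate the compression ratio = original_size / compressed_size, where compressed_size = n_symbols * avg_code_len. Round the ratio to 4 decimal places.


original_size = n_symbols * orig_bits = 8175 * 32 = 261600 bits
compressed_size = n_symbols * avg_code_len = 8175 * 19.86 = 162355.5 bits
ratio = original_size / compressed_size = 261600 / 162355.5 = 1.6113

Compression ratio = 1.6113


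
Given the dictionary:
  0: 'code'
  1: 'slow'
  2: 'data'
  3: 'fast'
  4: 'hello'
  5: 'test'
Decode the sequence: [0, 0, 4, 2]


Look up each index in the dictionary:
  0 -> 'code'
  0 -> 'code'
  4 -> 'hello'
  2 -> 'data'

Decoded: "code code hello data"


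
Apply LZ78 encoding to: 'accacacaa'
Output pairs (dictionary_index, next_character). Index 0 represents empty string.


LZ78 encoding steps:
Dictionary: {0: ''}
Step 1: w='' (idx 0), next='a' -> output (0, 'a'), add 'a' as idx 1
Step 2: w='' (idx 0), next='c' -> output (0, 'c'), add 'c' as idx 2
Step 3: w='c' (idx 2), next='a' -> output (2, 'a'), add 'ca' as idx 3
Step 4: w='ca' (idx 3), next='c' -> output (3, 'c'), add 'cac' as idx 4
Step 5: w='a' (idx 1), next='a' -> output (1, 'a'), add 'aa' as idx 5


Encoded: [(0, 'a'), (0, 'c'), (2, 'a'), (3, 'c'), (1, 'a')]


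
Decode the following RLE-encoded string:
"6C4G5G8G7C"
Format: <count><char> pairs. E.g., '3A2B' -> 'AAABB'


Expanding each <count><char> pair:
  6C -> 'CCCCCC'
  4G -> 'GGGG'
  5G -> 'GGGGG'
  8G -> 'GGGGGGGG'
  7C -> 'CCCCCCC'

Decoded = CCCCCCGGGGGGGGGGGGGGGGGCCCCCCC


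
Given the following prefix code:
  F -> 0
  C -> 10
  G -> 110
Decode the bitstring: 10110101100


Decoding step by step:
Bits 10 -> C
Bits 110 -> G
Bits 10 -> C
Bits 110 -> G
Bits 0 -> F


Decoded message: CGCGF


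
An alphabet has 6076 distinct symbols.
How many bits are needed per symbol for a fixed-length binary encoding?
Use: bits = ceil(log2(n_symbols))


log2(6076) = 12.5689
Bracket: 2^12 = 4096 < 6076 <= 2^13 = 8192
So ceil(log2(6076)) = 13

bits = ceil(log2(6076)) = ceil(12.5689) = 13 bits


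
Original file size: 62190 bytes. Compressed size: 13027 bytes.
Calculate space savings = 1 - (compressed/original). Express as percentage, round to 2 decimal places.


ratio = compressed/original = 13027/62190 = 0.209471
savings = 1 - ratio = 1 - 0.209471 = 0.790529
as a percentage: 0.790529 * 100 = 79.05%

Space savings = 1 - 13027/62190 = 79.05%


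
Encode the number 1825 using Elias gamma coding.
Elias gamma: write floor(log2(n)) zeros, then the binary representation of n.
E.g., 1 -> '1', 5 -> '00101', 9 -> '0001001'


num_bits = floor(log2(1825)) + 1 = 11
leading_zeros = num_bits - 1 = 10
binary(1825) = 11100100001

Elias gamma(1825) = '0000000000' + '11100100001' = 000000000011100100001 (21 bits)


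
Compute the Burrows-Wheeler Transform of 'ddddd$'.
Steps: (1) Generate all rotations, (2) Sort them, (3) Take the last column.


Rotations (sorted):
  0: $ddddd -> last char: d
  1: d$dddd -> last char: d
  2: dd$ddd -> last char: d
  3: ddd$dd -> last char: d
  4: dddd$d -> last char: d
  5: ddddd$ -> last char: $


BWT = ddddd$


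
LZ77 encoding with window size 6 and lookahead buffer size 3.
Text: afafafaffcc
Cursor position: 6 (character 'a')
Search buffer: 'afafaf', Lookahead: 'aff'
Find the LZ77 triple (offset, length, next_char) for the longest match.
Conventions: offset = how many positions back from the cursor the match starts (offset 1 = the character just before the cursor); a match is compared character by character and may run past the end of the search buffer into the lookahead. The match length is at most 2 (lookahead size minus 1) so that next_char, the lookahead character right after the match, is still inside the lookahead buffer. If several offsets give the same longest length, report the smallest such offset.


Try each offset into the search buffer:
  offset=1 (pos 5, char 'f'): match length 0
  offset=2 (pos 4, char 'a'): match length 2
  offset=3 (pos 3, char 'f'): match length 0
  offset=4 (pos 2, char 'a'): match length 2
  offset=5 (pos 1, char 'f'): match length 0
  offset=6 (pos 0, char 'a'): match length 2
Longest match has length 2, found at offsets 2, 4, 6; take the smallest, offset 2.
next_char = character at position 6 + 2 = 8 -> 'f'

Best match: offset=2, length=2 (matching 'af' starting at position 4)
LZ77 triple: (2, 2, 'f')


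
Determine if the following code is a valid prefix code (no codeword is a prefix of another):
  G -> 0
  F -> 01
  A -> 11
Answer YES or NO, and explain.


Checking each pair (does one codeword prefix another?):
  G='0' vs F='01': prefix -- VIOLATION

NO -- this is NOT a valid prefix code. G (0) is a prefix of F (01).


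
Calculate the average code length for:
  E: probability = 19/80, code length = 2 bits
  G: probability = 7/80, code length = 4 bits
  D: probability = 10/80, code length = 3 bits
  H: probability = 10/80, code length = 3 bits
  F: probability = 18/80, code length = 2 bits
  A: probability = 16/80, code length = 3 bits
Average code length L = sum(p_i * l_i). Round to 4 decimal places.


Weighted contributions p_i * l_i:
  E: (19/80) * 2 = 38/80
  G: (7/80) * 4 = 28/80
  D: (10/80) * 3 = 30/80
  H: (10/80) * 3 = 30/80
  F: (18/80) * 2 = 36/80
  A: (16/80) * 3 = 48/80
Sum = (38 + 28 + 30 + 30 + 36 + 48)/80 = 210/80

L = 210/80 = 2.6250 bits/symbol


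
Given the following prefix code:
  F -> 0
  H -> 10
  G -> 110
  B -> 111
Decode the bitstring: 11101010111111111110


Decoding step by step:
Bits 111 -> B
Bits 0 -> F
Bits 10 -> H
Bits 10 -> H
Bits 111 -> B
Bits 111 -> B
Bits 111 -> B
Bits 110 -> G


Decoded message: BFHHBBBG


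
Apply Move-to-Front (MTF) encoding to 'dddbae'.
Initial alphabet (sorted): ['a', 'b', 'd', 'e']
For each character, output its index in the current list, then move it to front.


MTF encoding:
'd': index 2 in ['a', 'b', 'd', 'e'] -> ['d', 'a', 'b', 'e']
'd': index 0 in ['d', 'a', 'b', 'e'] -> ['d', 'a', 'b', 'e']
'd': index 0 in ['d', 'a', 'b', 'e'] -> ['d', 'a', 'b', 'e']
'b': index 2 in ['d', 'a', 'b', 'e'] -> ['b', 'd', 'a', 'e']
'a': index 2 in ['b', 'd', 'a', 'e'] -> ['a', 'b', 'd', 'e']
'e': index 3 in ['a', 'b', 'd', 'e'] -> ['e', 'a', 'b', 'd']


Output: [2, 0, 0, 2, 2, 3]


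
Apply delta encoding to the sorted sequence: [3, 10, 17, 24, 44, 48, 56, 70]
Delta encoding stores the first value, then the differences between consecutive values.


First value: 3
Deltas:
  10 - 3 = 7
  17 - 10 = 7
  24 - 17 = 7
  44 - 24 = 20
  48 - 44 = 4
  56 - 48 = 8
  70 - 56 = 14


Delta encoded: [3, 7, 7, 7, 20, 4, 8, 14]


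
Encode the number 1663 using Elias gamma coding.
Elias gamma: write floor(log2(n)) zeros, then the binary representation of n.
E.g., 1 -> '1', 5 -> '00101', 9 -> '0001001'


num_bits = floor(log2(1663)) + 1 = 11
leading_zeros = num_bits - 1 = 10
binary(1663) = 11001111111

Elias gamma(1663) = '0000000000' + '11001111111' = 000000000011001111111 (21 bits)


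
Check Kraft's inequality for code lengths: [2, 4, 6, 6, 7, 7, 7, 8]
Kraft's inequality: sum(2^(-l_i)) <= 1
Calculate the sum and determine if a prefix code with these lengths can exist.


Sum = 2^(-2) + 2^(-4) + 2^(-6) + 2^(-6) + 2^(-7) + 2^(-7) + 2^(-7) + 2^(-8)
    = 0.25 + 0.0625 + 0.015625 + 0.015625 + 0.0078125 + 0.0078125 + 0.0078125 + 0.00390625
    = 95/256 = 0.37109375
Since 0.37109375 <= 1, Kraft's inequality IS satisfied.
A prefix code with these lengths CAN exist.

Kraft sum = 0.37109375. Satisfied.


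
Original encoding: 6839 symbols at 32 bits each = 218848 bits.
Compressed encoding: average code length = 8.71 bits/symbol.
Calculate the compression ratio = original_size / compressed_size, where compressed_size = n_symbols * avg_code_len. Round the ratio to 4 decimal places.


original_size = n_symbols * orig_bits = 6839 * 32 = 218848 bits
compressed_size = n_symbols * avg_code_len = 6839 * 8.71 = 59567.69 bits
ratio = original_size / compressed_size = 218848 / 59567.69 = 3.6739

Compression ratio = 3.6739


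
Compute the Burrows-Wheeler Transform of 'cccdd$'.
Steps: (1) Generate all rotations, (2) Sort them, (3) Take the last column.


Rotations (sorted):
  0: $cccdd -> last char: d
  1: cccdd$ -> last char: $
  2: ccdd$c -> last char: c
  3: cdd$cc -> last char: c
  4: d$cccd -> last char: d
  5: dd$ccc -> last char: c


BWT = d$ccdc


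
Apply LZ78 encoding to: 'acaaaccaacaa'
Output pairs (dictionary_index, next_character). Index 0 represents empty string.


LZ78 encoding steps:
Dictionary: {0: ''}
Step 1: w='' (idx 0), next='a' -> output (0, 'a'), add 'a' as idx 1
Step 2: w='' (idx 0), next='c' -> output (0, 'c'), add 'c' as idx 2
Step 3: w='a' (idx 1), next='a' -> output (1, 'a'), add 'aa' as idx 3
Step 4: w='a' (idx 1), next='c' -> output (1, 'c'), add 'ac' as idx 4
Step 5: w='c' (idx 2), next='a' -> output (2, 'a'), add 'ca' as idx 5
Step 6: w='ac' (idx 4), next='a' -> output (4, 'a'), add 'aca' as idx 6
Step 7: w='a' (idx 1), end of input -> output (1, '')


Encoded: [(0, 'a'), (0, 'c'), (1, 'a'), (1, 'c'), (2, 'a'), (4, 'a'), (1, '')]


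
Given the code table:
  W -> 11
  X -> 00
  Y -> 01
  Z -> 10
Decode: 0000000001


Decoding:
00 -> X
00 -> X
00 -> X
00 -> X
01 -> Y


Result: XXXXY


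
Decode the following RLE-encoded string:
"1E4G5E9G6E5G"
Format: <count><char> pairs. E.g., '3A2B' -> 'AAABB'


Expanding each <count><char> pair:
  1E -> 'E'
  4G -> 'GGGG'
  5E -> 'EEEEE'
  9G -> 'GGGGGGGGG'
  6E -> 'EEEEEE'
  5G -> 'GGGGG'

Decoded = EGGGGEEEEEGGGGGGGGGEEEEEEGGGGG


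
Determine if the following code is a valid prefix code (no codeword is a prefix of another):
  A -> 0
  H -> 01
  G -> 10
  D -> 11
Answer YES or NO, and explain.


Checking each pair (does one codeword prefix another?):
  A='0' vs H='01': prefix -- VIOLATION

NO -- this is NOT a valid prefix code. A (0) is a prefix of H (01).


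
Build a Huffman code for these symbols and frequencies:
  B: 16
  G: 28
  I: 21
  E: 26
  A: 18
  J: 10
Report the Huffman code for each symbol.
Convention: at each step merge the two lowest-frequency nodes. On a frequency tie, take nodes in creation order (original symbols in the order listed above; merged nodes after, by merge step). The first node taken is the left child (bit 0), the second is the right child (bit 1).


Huffman tree construction:
Step 1: Merge J(10) + B(16) = 26
Step 2: Merge A(18) + I(21) = 39
Step 3: Merge E(26) + (J+B)(26) = 52
Step 4: Merge G(28) + (A+I)(39) = 67
Step 5: Merge (E+(J+B))(52) + (G+(A+I))(67) = 119
Read each symbol's code off the tree from the root (left child = 0, right child = 1).

Codes:
  B: 011 (length 3)
  G: 10 (length 2)
  I: 111 (length 3)
  E: 00 (length 2)
  A: 110 (length 3)
  J: 010 (length 3)
Average code length: 303/119 = 2.5462 bits/symbol


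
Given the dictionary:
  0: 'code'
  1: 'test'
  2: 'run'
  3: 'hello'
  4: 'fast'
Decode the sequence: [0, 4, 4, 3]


Look up each index in the dictionary:
  0 -> 'code'
  4 -> 'fast'
  4 -> 'fast'
  3 -> 'hello'

Decoded: "code fast fast hello"


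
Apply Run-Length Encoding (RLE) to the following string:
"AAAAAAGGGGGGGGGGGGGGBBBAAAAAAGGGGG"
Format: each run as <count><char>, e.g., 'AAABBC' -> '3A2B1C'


Scanning runs left to right:
  i=0: run of 'A' x 6 -> '6A'
  i=6: run of 'G' x 14 -> '14G'
  i=20: run of 'B' x 3 -> '3B'
  i=23: run of 'A' x 6 -> '6A'
  i=29: run of 'G' x 5 -> '5G'

RLE = 6A14G3B6A5G


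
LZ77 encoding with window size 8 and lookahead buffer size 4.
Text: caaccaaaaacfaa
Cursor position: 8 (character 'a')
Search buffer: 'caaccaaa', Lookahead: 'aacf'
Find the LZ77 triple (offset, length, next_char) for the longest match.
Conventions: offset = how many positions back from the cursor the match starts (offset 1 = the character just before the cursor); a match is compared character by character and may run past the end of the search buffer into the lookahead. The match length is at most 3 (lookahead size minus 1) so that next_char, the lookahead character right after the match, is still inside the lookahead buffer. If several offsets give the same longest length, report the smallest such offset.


Try each offset into the search buffer:
  offset=1 (pos 7, char 'a'): match length 2
  offset=2 (pos 6, char 'a'): match length 2
  offset=3 (pos 5, char 'a'): match length 2
  offset=4 (pos 4, char 'c'): match length 0
  offset=5 (pos 3, char 'c'): match length 0
  offset=6 (pos 2, char 'a'): match length 1
  offset=7 (pos 1, char 'a'): match length 3
  offset=8 (pos 0, char 'c'): match length 0
Longest match has length 3 at offset 7.
next_char = character at position 8 + 3 = 11 -> 'f'

Best match: offset=7, length=3 (matching 'aac' starting at position 1)
LZ77 triple: (7, 3, 'f')


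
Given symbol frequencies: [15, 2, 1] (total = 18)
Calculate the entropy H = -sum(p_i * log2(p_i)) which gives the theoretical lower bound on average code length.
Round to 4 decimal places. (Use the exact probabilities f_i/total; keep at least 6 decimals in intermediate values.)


Per-symbol terms -p_i * log2(p_i) with p_i = f_i/18:
  p = 15/18 = 0.833333: log2(p) = -0.263034, -p*log2(p) = 0.219195
  p = 2/18 = 0.111111: log2(p) = -3.169925, -p*log2(p) = 0.352214
  p = 1/18 = 0.055556: log2(p) = -4.169925, -p*log2(p) = 0.231663
H = 0.219195 + 0.352214 + 0.231663 = 0.803072

H = 0.8031 bits/symbol


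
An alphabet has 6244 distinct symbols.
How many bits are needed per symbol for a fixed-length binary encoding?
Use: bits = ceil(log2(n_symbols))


log2(6244) = 12.6083
Bracket: 2^12 = 4096 < 6244 <= 2^13 = 8192
So ceil(log2(6244)) = 13

bits = ceil(log2(6244)) = ceil(12.6083) = 13 bits


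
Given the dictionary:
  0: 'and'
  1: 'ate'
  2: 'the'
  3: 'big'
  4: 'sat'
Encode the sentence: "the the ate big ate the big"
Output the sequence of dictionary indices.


Look up each word in the dictionary:
  'the' -> 2
  'the' -> 2
  'ate' -> 1
  'big' -> 3
  'ate' -> 1
  'the' -> 2
  'big' -> 3

Encoded: [2, 2, 1, 3, 1, 2, 3]


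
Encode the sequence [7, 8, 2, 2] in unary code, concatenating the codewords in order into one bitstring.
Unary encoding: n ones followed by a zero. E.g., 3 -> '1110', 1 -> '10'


Encode each number as n ones followed by a terminating 0:
  7 -> 11111110 (8 bits)
  8 -> 111111110 (9 bits)
  2 -> 110 (3 bits)
  2 -> 110 (3 bits)
Total length = 8 + 9 + 3 + 3 = 23 bits.

Unary([7, 8, 2, 2]) = 11111110111111110110110 (23 bits)


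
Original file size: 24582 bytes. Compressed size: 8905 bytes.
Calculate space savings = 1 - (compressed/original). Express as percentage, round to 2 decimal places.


ratio = compressed/original = 8905/24582 = 0.362257
savings = 1 - ratio = 1 - 0.362257 = 0.637743
as a percentage: 0.637743 * 100 = 63.77%

Space savings = 1 - 8905/24582 = 63.77%


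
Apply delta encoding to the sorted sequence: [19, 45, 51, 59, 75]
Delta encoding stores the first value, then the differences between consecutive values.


First value: 19
Deltas:
  45 - 19 = 26
  51 - 45 = 6
  59 - 51 = 8
  75 - 59 = 16


Delta encoded: [19, 26, 6, 8, 16]


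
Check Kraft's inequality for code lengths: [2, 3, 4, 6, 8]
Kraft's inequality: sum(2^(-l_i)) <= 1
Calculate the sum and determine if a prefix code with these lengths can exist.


Sum = 2^(-2) + 2^(-3) + 2^(-4) + 2^(-6) + 2^(-8)
    = 0.25 + 0.125 + 0.0625 + 0.015625 + 0.00390625
    = 117/256 = 0.45703125
Since 0.45703125 <= 1, Kraft's inequality IS satisfied.
A prefix code with these lengths CAN exist.

Kraft sum = 0.45703125. Satisfied.


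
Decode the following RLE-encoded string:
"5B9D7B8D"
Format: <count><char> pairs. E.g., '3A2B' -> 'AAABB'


Expanding each <count><char> pair:
  5B -> 'BBBBB'
  9D -> 'DDDDDDDDD'
  7B -> 'BBBBBBB'
  8D -> 'DDDDDDDD'

Decoded = BBBBBDDDDDDDDDBBBBBBBDDDDDDDD


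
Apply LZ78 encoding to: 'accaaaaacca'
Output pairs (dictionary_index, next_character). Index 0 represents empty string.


LZ78 encoding steps:
Dictionary: {0: ''}
Step 1: w='' (idx 0), next='a' -> output (0, 'a'), add 'a' as idx 1
Step 2: w='' (idx 0), next='c' -> output (0, 'c'), add 'c' as idx 2
Step 3: w='c' (idx 2), next='a' -> output (2, 'a'), add 'ca' as idx 3
Step 4: w='a' (idx 1), next='a' -> output (1, 'a'), add 'aa' as idx 4
Step 5: w='aa' (idx 4), next='c' -> output (4, 'c'), add 'aac' as idx 5
Step 6: w='ca' (idx 3), end of input -> output (3, '')


Encoded: [(0, 'a'), (0, 'c'), (2, 'a'), (1, 'a'), (4, 'c'), (3, '')]
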